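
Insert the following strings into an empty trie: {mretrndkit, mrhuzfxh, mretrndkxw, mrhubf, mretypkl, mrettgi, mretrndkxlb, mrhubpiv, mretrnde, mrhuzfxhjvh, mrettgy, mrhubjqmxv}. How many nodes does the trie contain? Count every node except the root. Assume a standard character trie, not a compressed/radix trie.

42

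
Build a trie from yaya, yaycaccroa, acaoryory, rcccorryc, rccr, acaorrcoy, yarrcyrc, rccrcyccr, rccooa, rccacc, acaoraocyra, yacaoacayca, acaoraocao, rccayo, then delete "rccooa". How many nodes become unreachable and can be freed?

3

A node on "rccooa"'s path can go only if nothing else ends at it or branches off below it.
The suffix "ooa" (3 nodes) is used only by "rccooa"; the node for "rcc" still has the child "c", so pruning stops there.
Nodes removed: 3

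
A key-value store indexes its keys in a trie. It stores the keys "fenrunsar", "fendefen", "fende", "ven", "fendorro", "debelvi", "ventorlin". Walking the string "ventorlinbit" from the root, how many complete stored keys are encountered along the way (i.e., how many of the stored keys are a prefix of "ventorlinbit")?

2

Traverse "ventorlinbit" character by character; count nodes along the way that are marked as word ends.
Prefixes of the query that are stored words: "ven", "ventorlin"
Count: 2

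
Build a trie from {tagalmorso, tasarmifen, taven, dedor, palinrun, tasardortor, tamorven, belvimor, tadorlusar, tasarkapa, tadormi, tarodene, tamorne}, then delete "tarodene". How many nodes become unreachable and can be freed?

6

A node on "tarodene"'s path can go only if nothing else ends at it or branches off below it.
The suffix "rodene" (6 nodes) is used only by "tarodene"; the node for "ta" still has the child "g", so pruning stops there.
Nodes removed: 6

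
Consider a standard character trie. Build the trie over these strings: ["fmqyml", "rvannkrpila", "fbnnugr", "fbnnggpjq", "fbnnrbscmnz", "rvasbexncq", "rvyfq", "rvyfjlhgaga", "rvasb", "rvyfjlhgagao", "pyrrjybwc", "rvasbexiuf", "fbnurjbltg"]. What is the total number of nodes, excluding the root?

For each word, the new-node count is its length minus the longest prefix already in the trie:
  "fmqyml" → 6 new (f, m, q, y, m, l)
  "rvannkrpila" → 11 new (r, v, a, n, n, k, r, p, i, l, a)
  "fbnnugr" → prefix "f" already present; 6 new (b, n, n, u, g, r)
  "fbnnggpjq" → prefix "fbnn" already present; 5 new (g, g, p, j, q)
  "fbnnrbscmnz" → prefix "fbnn" already present; 7 new (r, b, s, c, m, n, z)
  "rvasbexncq" → prefix "rva" already present; 7 new (s, b, e, x, n, c, q)
  "rvyfq" → prefix "rv" already present; 3 new (y, f, q)
  "rvyfjlhgaga" → prefix "rvyf" already present; 7 new (j, l, h, g, a, g, a)
  "rvasb" → prefix "rvasb" already present; 0 new (none)
  "rvyfjlhgagao" → prefix "rvyfjlhgaga" already present; 1 new (o)
  "pyrrjybwc" → 9 new (p, y, r, r, j, y, b, w, c)
  "rvasbexiuf" → prefix "rvasbex" already present; 3 new (i, u, f)
  "fbnurjbltg" → prefix "fbn" already present; 7 new (u, r, j, b, l, t, g)
Total nodes = 6 + 11 + 6 + 5 + 7 + 7 + 3 + 7 + 0 + 1 + 9 + 3 + 7 = 72

72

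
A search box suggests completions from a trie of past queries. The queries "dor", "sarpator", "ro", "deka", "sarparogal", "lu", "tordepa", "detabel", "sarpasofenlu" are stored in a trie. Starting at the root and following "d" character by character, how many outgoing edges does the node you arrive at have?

The children of the "d" node are the distinct next characters among strings starting with "d".
Distinct next characters after "d": e, o.
That node has 2 child edges.

2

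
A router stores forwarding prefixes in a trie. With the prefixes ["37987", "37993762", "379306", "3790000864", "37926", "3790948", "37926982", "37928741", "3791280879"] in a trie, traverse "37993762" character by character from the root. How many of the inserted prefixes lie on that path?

Traverse "37993762" character by character; count nodes along the way that are marked as word ends.
Prefixes of the query that are stored words: "37993762"
Count: 1

1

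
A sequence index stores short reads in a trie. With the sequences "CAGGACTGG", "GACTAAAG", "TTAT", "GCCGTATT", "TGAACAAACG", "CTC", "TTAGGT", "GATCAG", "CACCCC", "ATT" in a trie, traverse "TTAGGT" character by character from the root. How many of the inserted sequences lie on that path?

Check each prefix of "TTAGGT" against the stored set — each match is an end-marker on the path.
Prefixes of the query that are stored words: "TTAGGT"
Count: 1

1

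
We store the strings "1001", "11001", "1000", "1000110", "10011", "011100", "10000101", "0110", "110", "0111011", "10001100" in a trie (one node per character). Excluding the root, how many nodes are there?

27

Count nodes per top-level branch (shared prefixes stored once):
  '0'-branch (0110, 011100, 0111011): 9 nodes
  '1'-branch (1000, 10000101, 1000110, 10001100, 1001, 10011, 110, 11001): 18 nodes
Sum: 27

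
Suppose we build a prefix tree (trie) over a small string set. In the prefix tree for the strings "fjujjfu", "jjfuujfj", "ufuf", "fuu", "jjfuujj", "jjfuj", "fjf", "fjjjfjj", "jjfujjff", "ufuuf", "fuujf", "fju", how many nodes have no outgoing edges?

9

Leaves are exactly the stored words that no other stored word extends.
Those words: "fjf", "fjjjfjj", "fjujjfu", "fuujf", "jjfujjff", "jjfuujfj", "jjfuujj", "ufuf", "ufuuf"
Leaf count: 9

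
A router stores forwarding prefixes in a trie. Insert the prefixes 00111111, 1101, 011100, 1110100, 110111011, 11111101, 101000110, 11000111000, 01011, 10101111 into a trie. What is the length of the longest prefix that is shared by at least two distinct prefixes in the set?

4

Equivalently: take the maximum, over all pairs, of their longest common prefix length.
e.g. "101000110" and "10101111" share the prefix "1010" of length 4; no pair shares a longer one.
Longest shared-prefix length: 4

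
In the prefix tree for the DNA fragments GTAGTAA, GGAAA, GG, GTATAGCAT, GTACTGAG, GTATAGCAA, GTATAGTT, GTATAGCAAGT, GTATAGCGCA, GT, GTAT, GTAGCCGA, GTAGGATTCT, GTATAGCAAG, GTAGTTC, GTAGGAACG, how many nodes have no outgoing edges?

Leaves are exactly the stored words that no other stored word extends.
Those words: "GGAAA", "GTACTGAG", "GTAGCCGA", "GTAGGAACG", "GTAGGATTCT", "GTAGTAA", "GTAGTTC", "GTATAGCAAGT", "GTATAGCAT", "GTATAGCGCA", "GTATAGTT"
Leaf count: 11

11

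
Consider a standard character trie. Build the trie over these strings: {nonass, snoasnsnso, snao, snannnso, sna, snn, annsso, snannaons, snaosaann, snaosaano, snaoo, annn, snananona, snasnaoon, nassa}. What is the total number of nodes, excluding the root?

57

For each word, the new-node count is its length minus the longest prefix already in the trie:
  "nonass" → 6 new (n, o, n, a, s, s)
  "snoasnsnso" → 10 new (s, n, o, a, s, n, s, n, s, o)
  "snao" → prefix "sn" already present; 2 new (a, o)
  "snannnso" → prefix "sna" already present; 5 new (n, n, n, s, o)
  "sna" → prefix "sna" already present; 0 new (none)
  "snn" → prefix "sn" already present; 1 new (n)
  "annsso" → 6 new (a, n, n, s, s, o)
  "snannaons" → prefix "snann" already present; 4 new (a, o, n, s)
  "snaosaann" → prefix "snao" already present; 5 new (s, a, a, n, n)
  "snaosaano" → prefix "snaosaan" already present; 1 new (o)
  "snaoo" → prefix "snao" already present; 1 new (o)
  "annn" → prefix "ann" already present; 1 new (n)
  "snananona" → prefix "snan" already present; 5 new (a, n, o, n, a)
  "snasnaoon" → prefix "sna" already present; 6 new (s, n, a, o, o, n)
  "nassa" → prefix "n" already present; 4 new (a, s, s, a)
Total nodes = 6 + 10 + 2 + 5 + 0 + 1 + 6 + 4 + 5 + 1 + 1 + 1 + 5 + 6 + 4 = 57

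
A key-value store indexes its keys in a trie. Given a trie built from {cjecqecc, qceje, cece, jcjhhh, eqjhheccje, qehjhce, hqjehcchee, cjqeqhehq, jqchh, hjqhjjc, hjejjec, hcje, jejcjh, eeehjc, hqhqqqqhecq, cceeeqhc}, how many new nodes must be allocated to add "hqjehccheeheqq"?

The longest prefix of "hqjehccheeheqq" already in the trie is "hqjehcchee" (length 10).
So 14 − 10 = 4 new nodes.

4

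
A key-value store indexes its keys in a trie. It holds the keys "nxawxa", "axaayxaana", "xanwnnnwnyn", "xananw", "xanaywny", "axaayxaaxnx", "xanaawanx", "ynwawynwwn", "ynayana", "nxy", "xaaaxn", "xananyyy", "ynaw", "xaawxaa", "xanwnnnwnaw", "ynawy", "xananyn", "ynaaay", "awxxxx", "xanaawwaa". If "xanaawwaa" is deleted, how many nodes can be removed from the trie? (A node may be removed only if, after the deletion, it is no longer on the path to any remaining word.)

After clearing the end-marker at "xanaawwaa", prune upward until reaching a node still needed by another word.
The suffix "waa" (3 nodes) is used only by "xanaawwaa"; the node for "xanaaw" still has the child "a", so pruning stops there.
Nodes removed: 3

3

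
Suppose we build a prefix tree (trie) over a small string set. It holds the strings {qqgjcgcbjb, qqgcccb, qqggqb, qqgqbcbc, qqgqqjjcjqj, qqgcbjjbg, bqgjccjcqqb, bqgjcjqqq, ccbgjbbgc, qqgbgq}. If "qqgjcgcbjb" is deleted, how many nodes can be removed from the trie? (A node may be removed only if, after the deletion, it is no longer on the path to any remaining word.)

7

After clearing the end-marker at "qqgjcgcbjb", prune upward until reaching a node still needed by another word.
The suffix "jcgcbjb" (7 nodes) is used only by "qqgjcgcbjb"; the node for "qqg" still has the child "c", so pruning stops there.
Nodes removed: 7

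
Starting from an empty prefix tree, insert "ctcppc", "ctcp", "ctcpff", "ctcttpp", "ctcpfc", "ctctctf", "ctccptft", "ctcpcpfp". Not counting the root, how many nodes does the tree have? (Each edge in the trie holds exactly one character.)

25

Trace insertions, counting only characters that open a new branch:
  "ctcppc" → 6 new (c, t, c, p, p, c)
  "ctcp" → prefix "ctcp" already present; 0 new (none)
  "ctcpff" → prefix "ctcp" already present; 2 new (f, f)
  "ctcttpp" → prefix "ctc" already present; 4 new (t, t, p, p)
  "ctcpfc" → prefix "ctcpf" already present; 1 new (c)
  "ctctctf" → prefix "ctct" already present; 3 new (c, t, f)
  "ctccptft" → prefix "ctc" already present; 5 new (c, p, t, f, t)
  "ctcpcpfp" → prefix "ctcp" already present; 4 new (c, p, f, p)
Total nodes = 6 + 0 + 2 + 4 + 1 + 3 + 5 + 4 = 25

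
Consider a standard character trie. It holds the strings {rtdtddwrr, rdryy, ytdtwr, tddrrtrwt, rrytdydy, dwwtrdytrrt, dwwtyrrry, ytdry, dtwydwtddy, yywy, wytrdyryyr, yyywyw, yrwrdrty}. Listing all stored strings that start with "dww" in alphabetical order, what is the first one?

DFS of the "dww" subtree visits, in order: "dwwtrdytrrt", "dwwtyrrry"
The 1st is dwwtrdytrrt.

dwwtrdytrrt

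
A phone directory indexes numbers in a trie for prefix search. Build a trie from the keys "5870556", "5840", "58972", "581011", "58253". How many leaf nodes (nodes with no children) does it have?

5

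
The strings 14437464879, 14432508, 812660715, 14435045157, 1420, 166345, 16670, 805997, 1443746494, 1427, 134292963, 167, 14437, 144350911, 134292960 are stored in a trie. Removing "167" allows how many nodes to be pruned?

A node on "167"'s path can go only if nothing else ends at it or branches off below it.
The suffix "7" (1 node) is used only by "167"; the node for "16" still has the child "6", so pruning stops there.
Nodes removed: 1

1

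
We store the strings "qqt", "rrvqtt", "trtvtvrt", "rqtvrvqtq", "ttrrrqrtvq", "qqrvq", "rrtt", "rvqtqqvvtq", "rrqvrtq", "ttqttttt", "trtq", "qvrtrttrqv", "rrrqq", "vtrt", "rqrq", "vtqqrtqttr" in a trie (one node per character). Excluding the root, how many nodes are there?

Trace insertions, counting only characters that open a new branch:
  "qqt" → 3 new (q, q, t)
  "rrvqtt" → 6 new (r, r, v, q, t, t)
  "trtvtvrt" → 8 new (t, r, t, v, t, v, r, t)
  "rqtvrvqtq" → prefix "r" already present; 8 new (q, t, v, r, v, q, t, q)
  "ttrrrqrtvq" → prefix "t" already present; 9 new (t, r, r, r, q, r, t, v, q)
  "qqrvq" → prefix "qq" already present; 3 new (r, v, q)
  "rrtt" → prefix "rr" already present; 2 new (t, t)
  "rvqtqqvvtq" → prefix "r" already present; 9 new (v, q, t, q, q, v, v, t, q)
  "rrqvrtq" → prefix "rr" already present; 5 new (q, v, r, t, q)
  "ttqttttt" → prefix "tt" already present; 6 new (q, t, t, t, t, t)
  "trtq" → prefix "trt" already present; 1 new (q)
  "qvrtrttrqv" → prefix "q" already present; 9 new (v, r, t, r, t, t, r, q, v)
  "rrrqq" → prefix "rr" already present; 3 new (r, q, q)
  "vtrt" → 4 new (v, t, r, t)
  "rqrq" → prefix "rq" already present; 2 new (r, q)
  "vtqqrtqttr" → prefix "vt" already present; 8 new (q, q, r, t, q, t, t, r)
Total nodes = 3 + 6 + 8 + 8 + 9 + 3 + 2 + 9 + 5 + 6 + 1 + 9 + 3 + 4 + 2 + 8 = 86

86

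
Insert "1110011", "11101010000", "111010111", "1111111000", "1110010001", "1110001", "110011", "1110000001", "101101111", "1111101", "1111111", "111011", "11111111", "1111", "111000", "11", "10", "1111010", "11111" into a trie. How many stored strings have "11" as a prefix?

17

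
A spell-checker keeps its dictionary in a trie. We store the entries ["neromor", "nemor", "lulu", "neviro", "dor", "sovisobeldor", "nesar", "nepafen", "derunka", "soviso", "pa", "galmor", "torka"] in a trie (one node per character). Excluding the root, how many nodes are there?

Insert word by word; a character creates a node only if that edge doesn't already exist:
  "neromor" → 7 new (n, e, r, o, m, o, r)
  "nemor" → prefix "ne" already present; 3 new (m, o, r)
  "lulu" → 4 new (l, u, l, u)
  "neviro" → prefix "ne" already present; 4 new (v, i, r, o)
  "dor" → 3 new (d, o, r)
  "sovisobeldor" → 12 new (s, o, v, i, s, o, b, e, l, d, o, r)
  "nesar" → prefix "ne" already present; 3 new (s, a, r)
  "nepafen" → prefix "ne" already present; 5 new (p, a, f, e, n)
  "derunka" → prefix "d" already present; 6 new (e, r, u, n, k, a)
  "soviso" → prefix "soviso" already present; 0 new (none)
  "pa" → 2 new (p, a)
  "galmor" → 6 new (g, a, l, m, o, r)
  "torka" → 5 new (t, o, r, k, a)
Total nodes = 7 + 3 + 4 + 4 + 3 + 12 + 3 + 5 + 6 + 0 + 2 + 6 + 5 = 60

60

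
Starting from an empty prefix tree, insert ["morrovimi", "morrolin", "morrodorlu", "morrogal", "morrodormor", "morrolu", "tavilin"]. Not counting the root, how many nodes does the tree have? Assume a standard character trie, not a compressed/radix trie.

31

Trie structure (* marks end of a word):
(root)
├─ m
│  └─ o
│     └─ r
│        └─ r
│           └─ o
│              ├─ d
│              │  └─ o
│              │     └─ r
│              │        ├─ l
│              │        │  └─ u *
│              │        └─ m
│              │           └─ o
│              │              └─ r *
│              ├─ g
│              │  └─ a
│              │     └─ l *
│              ├─ l
│              │  ├─ i
│              │  │  └─ n *
│              │  └─ u *
│              └─ v
│                 └─ i
│                    └─ m
│                       └─ i *
└─ t
   └─ a
      └─ v
         └─ i
            └─ l
               └─ i
                  └─ n *
Counting every labelled node above: 31.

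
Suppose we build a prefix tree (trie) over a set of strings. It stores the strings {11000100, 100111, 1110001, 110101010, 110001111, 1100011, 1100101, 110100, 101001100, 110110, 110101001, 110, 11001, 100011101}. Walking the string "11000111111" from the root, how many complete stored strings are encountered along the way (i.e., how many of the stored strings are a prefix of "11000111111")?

3

Check each prefix of "11000111111" against the stored set — each match is an end-marker on the path.
Prefixes of the query that are stored words: "110", "1100011", "110001111"
Count: 3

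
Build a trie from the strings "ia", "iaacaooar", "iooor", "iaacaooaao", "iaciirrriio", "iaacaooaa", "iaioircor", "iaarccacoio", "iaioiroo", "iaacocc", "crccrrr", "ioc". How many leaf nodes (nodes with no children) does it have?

10

A leaf is a node with no children — equivalently, the end of a word that is not a proper prefix of any other stored word.
Those words: "crccrrr", "iaacaooaao", "iaacaooar", "iaacocc", "iaarccacoio", "iaciirrriio", "iaioircor", "iaioiroo", "ioc", "iooor"
Leaf count: 10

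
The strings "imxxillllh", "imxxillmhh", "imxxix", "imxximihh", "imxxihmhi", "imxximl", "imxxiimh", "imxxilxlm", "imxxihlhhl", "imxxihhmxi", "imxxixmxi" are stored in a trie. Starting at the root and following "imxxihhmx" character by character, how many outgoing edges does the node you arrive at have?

Follow the path "imxxihhmx" to its node, then look at its outgoing edges.
Distinct next characters after "imxxihhmx": i.
That node has 1 child edge.

1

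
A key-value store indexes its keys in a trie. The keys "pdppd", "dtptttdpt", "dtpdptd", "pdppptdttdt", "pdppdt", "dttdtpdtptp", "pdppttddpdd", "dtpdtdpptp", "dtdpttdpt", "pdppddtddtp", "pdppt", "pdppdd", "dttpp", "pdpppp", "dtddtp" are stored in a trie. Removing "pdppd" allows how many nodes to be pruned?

After clearing the end-marker at "pdppd", prune upward until reaching a node still needed by another word.
Every node on "pdppd" is still needed (e.g. by "pdppdt"), so nothing is freed.
Nodes removed: 0

0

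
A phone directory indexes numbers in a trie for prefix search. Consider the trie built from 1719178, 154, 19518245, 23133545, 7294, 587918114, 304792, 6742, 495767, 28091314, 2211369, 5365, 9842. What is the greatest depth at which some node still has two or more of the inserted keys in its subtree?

Equivalently: take the maximum, over all pairs, of their longest common prefix length.
e.g. "154" and "1719178" share the prefix "1" of length 1; no pair shares a longer one.
Longest shared-prefix length: 1

1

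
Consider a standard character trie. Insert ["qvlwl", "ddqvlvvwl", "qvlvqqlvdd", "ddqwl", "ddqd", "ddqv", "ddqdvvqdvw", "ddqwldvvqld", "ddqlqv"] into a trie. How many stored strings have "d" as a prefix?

7

Walk to "d"; the words in its subtree are exactly those with that prefix.
Words under "d": ddqd, ddqdvvqdvw, ddqlqv, ddqv, ddqvlvvwl, ddqwl, ddqwldvvqld
Count: 7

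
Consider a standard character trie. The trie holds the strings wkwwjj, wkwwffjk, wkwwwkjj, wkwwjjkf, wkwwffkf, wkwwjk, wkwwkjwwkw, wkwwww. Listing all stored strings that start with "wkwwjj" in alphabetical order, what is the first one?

wkwwjj

Filter for "wkwwjj…" and sort: "wkwwjj", "wkwwjjkf"
Position 1: wkwwjj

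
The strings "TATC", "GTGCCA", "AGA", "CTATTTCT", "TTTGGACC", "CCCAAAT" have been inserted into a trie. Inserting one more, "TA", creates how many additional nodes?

0

Every character of "TA" already lies on an existing path (it is a prefix of some stored word).
No new nodes are needed: 0.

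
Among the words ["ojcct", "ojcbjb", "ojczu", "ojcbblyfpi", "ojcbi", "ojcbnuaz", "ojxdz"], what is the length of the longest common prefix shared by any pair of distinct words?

4

The deepest shared node is where two words last agree before diverging.
"ojcbblyfpi" and "ojcbi" agree on "ojcb" (4 characters) before diverging; nothing deeper is shared.
Longest shared-prefix length: 4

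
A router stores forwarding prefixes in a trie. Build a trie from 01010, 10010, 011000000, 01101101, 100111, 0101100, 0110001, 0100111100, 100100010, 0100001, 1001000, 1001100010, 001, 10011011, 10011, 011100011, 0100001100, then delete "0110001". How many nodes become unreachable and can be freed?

1

After clearing the end-marker at "0110001", prune upward until reaching a node still needed by another word.
The suffix "1" (1 node) is used only by "0110001"; the node for "011000" still has the child "0", so pruning stops there.
Nodes removed: 1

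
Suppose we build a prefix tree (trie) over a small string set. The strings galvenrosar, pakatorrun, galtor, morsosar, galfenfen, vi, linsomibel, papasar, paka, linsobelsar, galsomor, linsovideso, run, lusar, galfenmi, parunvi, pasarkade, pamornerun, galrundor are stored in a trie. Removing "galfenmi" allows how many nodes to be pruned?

2

Walk "galfenmi" from the leaf back toward the root, removing each node that no remaining word uses.
The suffix "mi" (2 nodes) is used only by "galfenmi"; the node for "galfen" still has the child "f", so pruning stops there.
Nodes removed: 2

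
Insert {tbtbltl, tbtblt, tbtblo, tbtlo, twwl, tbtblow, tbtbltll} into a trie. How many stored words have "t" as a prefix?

7

Filter for entries beginning with "t":
Words under "t": tbtblo, tbtblow, tbtblt, tbtbltl, tbtbltll, tbtlo, twwl
Count: 7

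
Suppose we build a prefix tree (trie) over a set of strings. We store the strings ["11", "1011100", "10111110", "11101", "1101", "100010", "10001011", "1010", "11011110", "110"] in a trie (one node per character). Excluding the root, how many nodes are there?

For each word, the new-node count is its length minus the longest prefix already in the trie:
  "11" → 2 new (1, 1)
  "1011100" → prefix "1" already present; 6 new (0, 1, 1, 1, 0, 0)
  "10111110" → prefix "10111" already present; 3 new (1, 1, 0)
  "11101" → prefix "11" already present; 3 new (1, 0, 1)
  "1101" → prefix "11" already present; 2 new (0, 1)
  "100010" → prefix "10" already present; 4 new (0, 0, 1, 0)
  "10001011" → prefix "100010" already present; 2 new (1, 1)
  "1010" → prefix "101" already present; 1 new (0)
  "11011110" → prefix "1101" already present; 4 new (1, 1, 1, 0)
  "110" → prefix "110" already present; 0 new (none)
Total nodes = 2 + 6 + 3 + 3 + 2 + 4 + 2 + 1 + 4 + 0 = 27

27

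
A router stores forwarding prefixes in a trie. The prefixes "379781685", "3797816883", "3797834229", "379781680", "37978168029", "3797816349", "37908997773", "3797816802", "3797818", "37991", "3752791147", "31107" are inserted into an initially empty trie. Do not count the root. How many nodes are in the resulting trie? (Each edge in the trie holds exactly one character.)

45

Trace insertions, counting only characters that open a new branch:
  "379781685" → 9 new (3, 7, 9, 7, 8, 1, 6, 8, 5)
  "3797816883" → prefix "37978168" already present; 2 new (8, 3)
  "3797834229" → prefix "37978" already present; 5 new (3, 4, 2, 2, 9)
  "379781680" → prefix "37978168" already present; 1 new (0)
  "37978168029" → prefix "379781680" already present; 2 new (2, 9)
  "3797816349" → prefix "3797816" already present; 3 new (3, 4, 9)
  "37908997773" → prefix "379" already present; 8 new (0, 8, 9, 9, 7, 7, 7, 3)
  "3797816802" → prefix "3797816802" already present; 0 new (none)
  "3797818" → prefix "379781" already present; 1 new (8)
  "37991" → prefix "379" already present; 2 new (9, 1)
  "3752791147" → prefix "37" already present; 8 new (5, 2, 7, 9, 1, 1, 4, 7)
  "31107" → prefix "3" already present; 4 new (1, 1, 0, 7)
Total nodes = 9 + 2 + 5 + 1 + 2 + 3 + 8 + 0 + 1 + 2 + 8 + 4 = 45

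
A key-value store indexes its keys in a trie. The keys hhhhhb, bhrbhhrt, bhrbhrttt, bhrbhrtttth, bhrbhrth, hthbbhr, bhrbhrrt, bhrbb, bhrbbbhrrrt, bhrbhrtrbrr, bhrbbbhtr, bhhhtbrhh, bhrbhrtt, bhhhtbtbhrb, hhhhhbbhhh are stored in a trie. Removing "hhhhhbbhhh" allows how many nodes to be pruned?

A node on "hhhhhbbhhh"'s path can go only if nothing else ends at it or branches off below it.
The suffix "bhhh" (4 nodes) is used only by "hhhhhbbhhh"; "hhhhhb" is itself a stored word, so pruning stops there.
Nodes removed: 4

4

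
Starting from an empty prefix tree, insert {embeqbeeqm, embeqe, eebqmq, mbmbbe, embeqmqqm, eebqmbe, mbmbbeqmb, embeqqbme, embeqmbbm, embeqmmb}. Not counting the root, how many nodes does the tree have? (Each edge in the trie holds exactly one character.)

For each word, the new-node count is its length minus the longest prefix already in the trie:
  "embeqbeeqm" → 10 new (e, m, b, e, q, b, e, e, q, m)
  "embeqe" → prefix "embeq" already present; 1 new (e)
  "eebqmq" → prefix "e" already present; 5 new (e, b, q, m, q)
  "mbmbbe" → 6 new (m, b, m, b, b, e)
  "embeqmqqm" → prefix "embeq" already present; 4 new (m, q, q, m)
  "eebqmbe" → prefix "eebqm" already present; 2 new (b, e)
  "mbmbbeqmb" → prefix "mbmbbe" already present; 3 new (q, m, b)
  "embeqqbme" → prefix "embeq" already present; 4 new (q, b, m, e)
  "embeqmbbm" → prefix "embeqm" already present; 3 new (b, b, m)
  "embeqmmb" → prefix "embeqm" already present; 2 new (m, b)
Total nodes = 10 + 1 + 5 + 6 + 4 + 2 + 3 + 4 + 3 + 2 = 40

40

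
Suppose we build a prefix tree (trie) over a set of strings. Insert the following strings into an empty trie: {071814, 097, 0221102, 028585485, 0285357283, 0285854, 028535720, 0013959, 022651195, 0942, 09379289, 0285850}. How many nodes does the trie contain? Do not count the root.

For each word, the new-node count is its length minus the longest prefix already in the trie:
  "071814" → 6 new (0, 7, 1, 8, 1, 4)
  "097" → prefix "0" already present; 2 new (9, 7)
  "0221102" → prefix "0" already present; 6 new (2, 2, 1, 1, 0, 2)
  "028585485" → prefix "02" already present; 7 new (8, 5, 8, 5, 4, 8, 5)
  "0285357283" → prefix "0285" already present; 6 new (3, 5, 7, 2, 8, 3)
  "0285854" → prefix "0285854" already present; 0 new (none)
  "028535720" → prefix "02853572" already present; 1 new (0)
  "0013959" → prefix "0" already present; 6 new (0, 1, 3, 9, 5, 9)
  "022651195" → prefix "022" already present; 6 new (6, 5, 1, 1, 9, 5)
  "0942" → prefix "09" already present; 2 new (4, 2)
  "09379289" → prefix "09" already present; 6 new (3, 7, 9, 2, 8, 9)
  "0285850" → prefix "028585" already present; 1 new (0)
Total nodes = 6 + 2 + 6 + 7 + 6 + 0 + 1 + 6 + 6 + 2 + 6 + 1 = 49

49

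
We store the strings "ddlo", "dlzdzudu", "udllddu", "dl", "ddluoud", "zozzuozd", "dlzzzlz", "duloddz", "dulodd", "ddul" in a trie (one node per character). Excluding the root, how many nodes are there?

Trace insertions, counting only characters that open a new branch:
  "ddlo" → 4 new (d, d, l, o)
  "dlzdzudu" → prefix "d" already present; 7 new (l, z, d, z, u, d, u)
  "udllddu" → 7 new (u, d, l, l, d, d, u)
  "dl" → prefix "dl" already present; 0 new (none)
  "ddluoud" → prefix "ddl" already present; 4 new (u, o, u, d)
  "zozzuozd" → 8 new (z, o, z, z, u, o, z, d)
  "dlzzzlz" → prefix "dlz" already present; 4 new (z, z, l, z)
  "duloddz" → prefix "d" already present; 6 new (u, l, o, d, d, z)
  "dulodd" → prefix "dulodd" already present; 0 new (none)
  "ddul" → prefix "dd" already present; 2 new (u, l)
Total nodes = 4 + 7 + 7 + 0 + 4 + 8 + 4 + 6 + 0 + 2 = 42

42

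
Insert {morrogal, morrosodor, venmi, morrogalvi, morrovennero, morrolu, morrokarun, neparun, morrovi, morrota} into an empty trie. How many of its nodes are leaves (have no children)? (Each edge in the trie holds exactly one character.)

Leaves are exactly the stored words that no other stored word extends.
Those words: "morrogalvi", "morrokarun", "morrolu", "morrosodor", "morrota", "morrovennero", "morrovi", "neparun", "venmi"
Leaf count: 9

9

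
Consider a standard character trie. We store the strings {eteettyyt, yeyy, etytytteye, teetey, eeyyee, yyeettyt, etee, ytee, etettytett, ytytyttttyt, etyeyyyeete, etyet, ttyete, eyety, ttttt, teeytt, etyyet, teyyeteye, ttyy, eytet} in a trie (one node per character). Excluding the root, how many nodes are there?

For each word, the new-node count is its length minus the longest prefix already in the trie:
  "eteettyyt" → 9 new (e, t, e, e, t, t, y, y, t)
  "yeyy" → 4 new (y, e, y, y)
  "etytytteye" → prefix "et" already present; 8 new (y, t, y, t, t, e, y, e)
  "teetey" → 6 new (t, e, e, t, e, y)
  "eeyyee" → prefix "e" already present; 5 new (e, y, y, e, e)
  "yyeettyt" → prefix "y" already present; 7 new (y, e, e, t, t, y, t)
  "etee" → prefix "etee" already present; 0 new (none)
  "ytee" → prefix "y" already present; 3 new (t, e, e)
  "etettytett" → prefix "ete" already present; 7 new (t, t, y, t, e, t, t)
  "ytytyttttyt" → prefix "yt" already present; 9 new (y, t, y, t, t, t, t, y, t)
  "etyeyyyeete" → prefix "ety" already present; 8 new (e, y, y, y, e, e, t, e)
  "etyet" → prefix "etye" already present; 1 new (t)
  "ttyete" → prefix "t" already present; 5 new (t, y, e, t, e)
  "eyety" → prefix "e" already present; 4 new (y, e, t, y)
  "ttttt" → prefix "tt" already present; 3 new (t, t, t)
  "teeytt" → prefix "tee" already present; 3 new (y, t, t)
  "etyyet" → prefix "ety" already present; 3 new (y, e, t)
  "teyyeteye" → prefix "te" already present; 7 new (y, y, e, t, e, y, e)
  "ttyy" → prefix "tty" already present; 1 new (y)
  "eytet" → prefix "ey" already present; 3 new (t, e, t)
Total nodes = 9 + 4 + 8 + 6 + 5 + 7 + 0 + 3 + 7 + 9 + 8 + 1 + 5 + 4 + 3 + 3 + 3 + 7 + 1 + 3 = 96

96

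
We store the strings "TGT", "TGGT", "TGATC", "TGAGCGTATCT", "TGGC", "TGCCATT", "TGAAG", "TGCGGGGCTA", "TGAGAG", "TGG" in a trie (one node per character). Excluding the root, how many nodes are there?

Count nodes per top-level branch (shared prefixes stored once):
  'T'-branch (TGAAG, TGAGAG, TGAGCGTATCT, TGATC, TGCCATT, TGCGGGGCTA, TGG, TGGC, TGGT, TGT): 33 nodes
Sum: 33

33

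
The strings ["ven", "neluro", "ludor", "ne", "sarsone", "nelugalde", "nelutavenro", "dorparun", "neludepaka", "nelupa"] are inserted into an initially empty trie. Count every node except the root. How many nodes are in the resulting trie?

49

Count nodes per top-level branch (shared prefixes stored once):
  'd'-branch (dorparun): 8 nodes
  'l'-branch (ludor): 5 nodes
  'n'-branch (ne, neludepaka, nelugalde, nelupa, neluro, nelutavenro): 26 nodes
  's'-branch (sarsone): 7 nodes
  'v'-branch (ven): 3 nodes
Sum: 49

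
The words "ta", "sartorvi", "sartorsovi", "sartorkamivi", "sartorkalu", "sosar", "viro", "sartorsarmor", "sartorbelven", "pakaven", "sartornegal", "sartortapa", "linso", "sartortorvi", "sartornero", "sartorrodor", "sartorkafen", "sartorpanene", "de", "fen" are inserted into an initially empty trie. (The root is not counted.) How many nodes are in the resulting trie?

For each word, the new-node count is its length minus the longest prefix already in the trie:
  "ta" → 2 new (t, a)
  "sartorvi" → 8 new (s, a, r, t, o, r, v, i)
  "sartorsovi" → prefix "sartor" already present; 4 new (s, o, v, i)
  "sartorkamivi" → prefix "sartor" already present; 6 new (k, a, m, i, v, i)
  "sartorkalu" → prefix "sartorka" already present; 2 new (l, u)
  "sosar" → prefix "s" already present; 4 new (o, s, a, r)
  "viro" → 4 new (v, i, r, o)
  "sartorsarmor" → prefix "sartors" already present; 5 new (a, r, m, o, r)
  "sartorbelven" → prefix "sartor" already present; 6 new (b, e, l, v, e, n)
  "pakaven" → 7 new (p, a, k, a, v, e, n)
  "sartornegal" → prefix "sartor" already present; 5 new (n, e, g, a, l)
  "sartortapa" → prefix "sartor" already present; 4 new (t, a, p, a)
  "linso" → 5 new (l, i, n, s, o)
  "sartortorvi" → prefix "sartort" already present; 4 new (o, r, v, i)
  "sartornero" → prefix "sartorne" already present; 2 new (r, o)
  "sartorrodor" → prefix "sartor" already present; 5 new (r, o, d, o, r)
  "sartorkafen" → prefix "sartorka" already present; 3 new (f, e, n)
  "sartorpanene" → prefix "sartor" already present; 6 new (p, a, n, e, n, e)
  "de" → 2 new (d, e)
  "fen" → 3 new (f, e, n)
Total nodes = 2 + 8 + 4 + 6 + 2 + 4 + 4 + 5 + 6 + 7 + 5 + 4 + 5 + 4 + 2 + 5 + 3 + 6 + 2 + 3 = 87

87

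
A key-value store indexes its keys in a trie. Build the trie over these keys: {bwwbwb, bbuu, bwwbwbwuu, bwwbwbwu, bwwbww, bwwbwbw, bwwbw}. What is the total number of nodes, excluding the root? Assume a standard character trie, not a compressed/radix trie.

For each word, the new-node count is its length minus the longest prefix already in the trie:
  "bwwbwb" → 6 new (b, w, w, b, w, b)
  "bbuu" → prefix "b" already present; 3 new (b, u, u)
  "bwwbwbwuu" → prefix "bwwbwb" already present; 3 new (w, u, u)
  "bwwbwbwu" → prefix "bwwbwbwu" already present; 0 new (none)
  "bwwbww" → prefix "bwwbw" already present; 1 new (w)
  "bwwbwbw" → prefix "bwwbwbw" already present; 0 new (none)
  "bwwbw" → prefix "bwwbw" already present; 0 new (none)
Total nodes = 6 + 3 + 3 + 0 + 1 + 0 + 0 = 13

13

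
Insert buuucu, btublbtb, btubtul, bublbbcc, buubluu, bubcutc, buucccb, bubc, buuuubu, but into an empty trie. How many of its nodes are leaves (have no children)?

Leaves are exactly the stored words that no other stored word extends.
Those words: "btublbtb", "btubtul", "bubcutc", "bublbbcc", "but", "buubluu", "buucccb", "buuucu", "buuuubu"
Leaf count: 9

9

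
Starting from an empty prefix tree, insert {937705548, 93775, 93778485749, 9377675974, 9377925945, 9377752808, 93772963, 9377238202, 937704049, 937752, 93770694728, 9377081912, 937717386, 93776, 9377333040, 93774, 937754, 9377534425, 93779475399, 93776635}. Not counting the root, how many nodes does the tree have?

Insert word by word; a character creates a node only if that edge doesn't already exist:
  "937705548" → 9 new (9, 3, 7, 7, 0, 5, 5, 4, 8)
  "93775" → prefix "9377" already present; 1 new (5)
  "93778485749" → prefix "9377" already present; 7 new (8, 4, 8, 5, 7, 4, 9)
  "9377675974" → prefix "9377" already present; 6 new (6, 7, 5, 9, 7, 4)
  "9377925945" → prefix "9377" already present; 6 new (9, 2, 5, 9, 4, 5)
  "9377752808" → prefix "9377" already present; 6 new (7, 5, 2, 8, 0, 8)
  "93772963" → prefix "9377" already present; 4 new (2, 9, 6, 3)
  "9377238202" → prefix "93772" already present; 5 new (3, 8, 2, 0, 2)
  "937704049" → prefix "93770" already present; 4 new (4, 0, 4, 9)
  "937752" → prefix "93775" already present; 1 new (2)
  "93770694728" → prefix "93770" already present; 6 new (6, 9, 4, 7, 2, 8)
  "9377081912" → prefix "93770" already present; 5 new (8, 1, 9, 1, 2)
  "937717386" → prefix "9377" already present; 5 new (1, 7, 3, 8, 6)
  "93776" → prefix "93776" already present; 0 new (none)
  "9377333040" → prefix "9377" already present; 6 new (3, 3, 3, 0, 4, 0)
  "93774" → prefix "9377" already present; 1 new (4)
  "937754" → prefix "93775" already present; 1 new (4)
  "9377534425" → prefix "93775" already present; 5 new (3, 4, 4, 2, 5)
  "93779475399" → prefix "93779" already present; 6 new (4, 7, 5, 3, 9, 9)
  "93776635" → prefix "93776" already present; 3 new (6, 3, 5)
Total nodes = 9 + 1 + 7 + 6 + 6 + 6 + 4 + 5 + 4 + 1 + 6 + 5 + 5 + 0 + 6 + 1 + 1 + 5 + 6 + 3 = 87

87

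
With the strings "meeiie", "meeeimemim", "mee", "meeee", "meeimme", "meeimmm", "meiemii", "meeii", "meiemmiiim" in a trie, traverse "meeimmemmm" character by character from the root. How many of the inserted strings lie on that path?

Check each prefix of "meeimmemmm" against the stored set — each match is an end-marker on the path.
Prefixes of the query that are stored words: "mee", "meeimme"
Count: 2

2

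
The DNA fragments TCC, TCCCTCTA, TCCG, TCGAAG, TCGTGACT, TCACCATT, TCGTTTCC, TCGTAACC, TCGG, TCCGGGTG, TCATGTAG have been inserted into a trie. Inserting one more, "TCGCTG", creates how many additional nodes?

The longest prefix of "TCGCTG" already in the trie is "TCG" (length 3).
New nodes needed: |"TCGCTG"| − 3 = 6 − 3 = 3.

3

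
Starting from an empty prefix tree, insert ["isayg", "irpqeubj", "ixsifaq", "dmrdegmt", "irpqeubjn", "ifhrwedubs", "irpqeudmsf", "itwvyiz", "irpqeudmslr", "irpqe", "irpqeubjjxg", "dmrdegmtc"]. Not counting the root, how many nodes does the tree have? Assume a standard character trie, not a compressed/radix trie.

Count nodes per top-level branch (shared prefixes stored once):
  'd'-branch (dmrdegmt, dmrdegmtc): 9 nodes
  'i'-branch (ifhrwedubs, irpqe, irpqeubj, irpqeubjjxg, irpqeubjn, irpqeudmsf, irpqeudmslr, isayg, itwvyiz, ixsifaq): 43 nodes
Sum: 52

52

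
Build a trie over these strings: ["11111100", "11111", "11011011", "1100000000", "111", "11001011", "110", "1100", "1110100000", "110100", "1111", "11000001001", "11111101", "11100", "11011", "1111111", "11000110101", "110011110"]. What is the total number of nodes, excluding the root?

51

Insert word by word; a character creates a node only if that edge doesn't already exist:
  "11111100" → 8 new (1, 1, 1, 1, 1, 1, 0, 0)
  "11111" → prefix "11111" already present; 0 new (none)
  "11011011" → prefix "11" already present; 6 new (0, 1, 1, 0, 1, 1)
  "1100000000" → prefix "110" already present; 7 new (0, 0, 0, 0, 0, 0, 0)
  "111" → prefix "111" already present; 0 new (none)
  "11001011" → prefix "1100" already present; 4 new (1, 0, 1, 1)
  "110" → prefix "110" already present; 0 new (none)
  "1100" → prefix "1100" already present; 0 new (none)
  "1110100000" → prefix "111" already present; 7 new (0, 1, 0, 0, 0, 0, 0)
  "110100" → prefix "1101" already present; 2 new (0, 0)
  "1111" → prefix "1111" already present; 0 new (none)
  "11000001001" → prefix "1100000" already present; 4 new (1, 0, 0, 1)
  "11111101" → prefix "1111110" already present; 1 new (1)
  "11100" → prefix "1110" already present; 1 new (0)
  "11011" → prefix "11011" already present; 0 new (none)
  "1111111" → prefix "111111" already present; 1 new (1)
  "11000110101" → prefix "11000" already present; 6 new (1, 1, 0, 1, 0, 1)
  "110011110" → prefix "11001" already present; 4 new (1, 1, 1, 0)
Total nodes = 8 + 0 + 6 + 7 + 0 + 4 + 0 + 0 + 7 + 2 + 0 + 4 + 1 + 1 + 0 + 1 + 6 + 4 = 51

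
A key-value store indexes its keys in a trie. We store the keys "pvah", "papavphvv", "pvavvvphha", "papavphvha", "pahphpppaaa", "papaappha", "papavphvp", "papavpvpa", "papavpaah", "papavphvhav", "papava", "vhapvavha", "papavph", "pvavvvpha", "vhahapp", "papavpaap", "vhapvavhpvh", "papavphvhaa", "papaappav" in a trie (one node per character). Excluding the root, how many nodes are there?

65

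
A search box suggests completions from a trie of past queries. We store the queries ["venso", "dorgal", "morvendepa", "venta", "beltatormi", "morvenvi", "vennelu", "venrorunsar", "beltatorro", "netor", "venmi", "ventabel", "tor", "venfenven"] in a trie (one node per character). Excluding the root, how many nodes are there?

68

Insert word by word; a character creates a node only if that edge doesn't already exist:
  "venso" → 5 new (v, e, n, s, o)
  "dorgal" → 6 new (d, o, r, g, a, l)
  "morvendepa" → 10 new (m, o, r, v, e, n, d, e, p, a)
  "venta" → prefix "ven" already present; 2 new (t, a)
  "beltatormi" → 10 new (b, e, l, t, a, t, o, r, m, i)
  "morvenvi" → prefix "morven" already present; 2 new (v, i)
  "vennelu" → prefix "ven" already present; 4 new (n, e, l, u)
  "venrorunsar" → prefix "ven" already present; 8 new (r, o, r, u, n, s, a, r)
  "beltatorro" → prefix "beltator" already present; 2 new (r, o)
  "netor" → 5 new (n, e, t, o, r)
  "venmi" → prefix "ven" already present; 2 new (m, i)
  "ventabel" → prefix "venta" already present; 3 new (b, e, l)
  "tor" → 3 new (t, o, r)
  "venfenven" → prefix "ven" already present; 6 new (f, e, n, v, e, n)
Total nodes = 5 + 6 + 10 + 2 + 10 + 2 + 4 + 8 + 2 + 5 + 2 + 3 + 3 + 6 = 68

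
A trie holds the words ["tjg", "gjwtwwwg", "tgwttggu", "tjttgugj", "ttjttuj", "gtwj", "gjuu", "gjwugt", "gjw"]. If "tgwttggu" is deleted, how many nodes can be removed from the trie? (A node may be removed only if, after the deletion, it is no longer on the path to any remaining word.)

7

A node on "tgwttggu"'s path can go only if nothing else ends at it or branches off below it.
The suffix "gwttggu" (7 nodes) is used only by "tgwttggu"; the node for "t" still has the child "j", so pruning stops there.
Nodes removed: 7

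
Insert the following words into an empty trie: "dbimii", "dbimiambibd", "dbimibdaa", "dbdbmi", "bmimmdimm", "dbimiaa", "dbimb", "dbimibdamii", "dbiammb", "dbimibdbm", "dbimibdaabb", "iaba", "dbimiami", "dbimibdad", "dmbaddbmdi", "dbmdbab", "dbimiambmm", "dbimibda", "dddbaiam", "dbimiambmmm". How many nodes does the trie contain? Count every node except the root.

Trace insertions, counting only characters that open a new branch:
  "dbimii" → 6 new (d, b, i, m, i, i)
  "dbimiambibd" → prefix "dbimi" already present; 6 new (a, m, b, i, b, d)
  "dbimibdaa" → prefix "dbimi" already present; 4 new (b, d, a, a)
  "dbdbmi" → prefix "db" already present; 4 new (d, b, m, i)
  "bmimmdimm" → 9 new (b, m, i, m, m, d, i, m, m)
  "dbimiaa" → prefix "dbimia" already present; 1 new (a)
  "dbimb" → prefix "dbim" already present; 1 new (b)
  "dbimibdamii" → prefix "dbimibda" already present; 3 new (m, i, i)
  "dbiammb" → prefix "dbi" already present; 4 new (a, m, m, b)
  "dbimibdbm" → prefix "dbimibd" already present; 2 new (b, m)
  "dbimibdaabb" → prefix "dbimibdaa" already present; 2 new (b, b)
  "iaba" → 4 new (i, a, b, a)
  "dbimiami" → prefix "dbimiam" already present; 1 new (i)
  "dbimibdad" → prefix "dbimibda" already present; 1 new (d)
  "dmbaddbmdi" → prefix "d" already present; 9 new (m, b, a, d, d, b, m, d, i)
  "dbmdbab" → prefix "db" already present; 5 new (m, d, b, a, b)
  "dbimiambmm" → prefix "dbimiamb" already present; 2 new (m, m)
  "dbimibda" → prefix "dbimibda" already present; 0 new (none)
  "dddbaiam" → prefix "d" already present; 7 new (d, d, b, a, i, a, m)
  "dbimiambmmm" → prefix "dbimiambmm" already present; 1 new (m)
Total nodes = 6 + 6 + 4 + 4 + 9 + 1 + 1 + 3 + 4 + 2 + 2 + 4 + 1 + 1 + 9 + 5 + 2 + 0 + 7 + 1 = 72

72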